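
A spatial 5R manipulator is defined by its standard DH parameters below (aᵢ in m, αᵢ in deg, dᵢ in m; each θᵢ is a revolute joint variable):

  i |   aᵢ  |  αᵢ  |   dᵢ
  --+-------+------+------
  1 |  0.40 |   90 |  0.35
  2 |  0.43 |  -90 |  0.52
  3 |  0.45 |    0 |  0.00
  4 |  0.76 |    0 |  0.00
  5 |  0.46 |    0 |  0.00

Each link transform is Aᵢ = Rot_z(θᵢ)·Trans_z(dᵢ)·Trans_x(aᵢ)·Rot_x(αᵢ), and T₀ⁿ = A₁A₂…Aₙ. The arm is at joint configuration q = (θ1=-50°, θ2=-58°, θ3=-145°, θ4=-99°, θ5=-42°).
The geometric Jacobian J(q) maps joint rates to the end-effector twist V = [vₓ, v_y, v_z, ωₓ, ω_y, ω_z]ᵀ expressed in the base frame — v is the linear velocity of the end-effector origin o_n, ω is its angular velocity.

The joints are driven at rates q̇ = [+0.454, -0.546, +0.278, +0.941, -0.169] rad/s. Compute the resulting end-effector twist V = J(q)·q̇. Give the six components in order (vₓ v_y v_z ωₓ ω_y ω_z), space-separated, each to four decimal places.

-0.6507 0.4196 1.0810 0.9906 -0.3312 1.0104

o_n = [0.4737, -0.0244, 0.4730]
J₁: ẑ×o_n = [0.0244, 0.4737, -0.0000], ω = ẑ
J2: z=[-0.7660, -0.6428, 0.0000] o=[0.2571, -0.3064, 0.3500] → [-0.0790, 0.0942, -0.0768, -0.7660, -0.6428, 0.0000]
J3: z=[0.5451, -0.6496, 0.5299] o=[0.0052, -0.8152, -0.0147] → [-0.7358, -0.0176, 0.7354, 0.5451, -0.6496, 0.5299]
J4: z=[0.5451, -0.6496, 0.5299] o=[-0.3180, -0.8315, 0.2979] → [-0.5414, 0.3241, 0.9543, 0.5451, -0.6496, 0.5299]
J5: z=[0.5451, -0.6496, 0.5299] o=[0.0917, -0.2572, 0.5805] → [-0.0535, 0.2610, 0.3750, 0.5451, -0.6496, 0.5299]
V = J·q̇ = [-0.6507, 0.4196, 1.0810, 0.9906, -0.3312, 1.0104]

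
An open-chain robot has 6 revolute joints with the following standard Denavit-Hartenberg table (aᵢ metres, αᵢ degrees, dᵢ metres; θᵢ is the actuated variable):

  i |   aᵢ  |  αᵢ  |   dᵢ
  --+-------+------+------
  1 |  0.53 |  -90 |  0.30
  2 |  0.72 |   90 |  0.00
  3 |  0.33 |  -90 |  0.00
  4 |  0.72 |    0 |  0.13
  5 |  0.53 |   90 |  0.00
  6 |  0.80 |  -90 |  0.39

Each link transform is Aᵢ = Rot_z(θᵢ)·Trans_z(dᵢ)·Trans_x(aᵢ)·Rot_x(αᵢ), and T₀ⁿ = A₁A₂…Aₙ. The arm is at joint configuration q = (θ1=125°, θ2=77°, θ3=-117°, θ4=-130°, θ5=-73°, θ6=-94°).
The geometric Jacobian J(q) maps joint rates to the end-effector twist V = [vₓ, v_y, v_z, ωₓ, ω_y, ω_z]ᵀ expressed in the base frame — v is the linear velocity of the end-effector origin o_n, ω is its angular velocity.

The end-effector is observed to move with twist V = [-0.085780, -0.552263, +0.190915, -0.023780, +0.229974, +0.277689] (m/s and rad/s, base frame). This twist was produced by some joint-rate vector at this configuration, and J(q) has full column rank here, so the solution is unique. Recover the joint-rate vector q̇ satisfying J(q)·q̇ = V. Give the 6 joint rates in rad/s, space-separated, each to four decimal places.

o_n = [-0.9013, 0.1108, -0.0044]
J₁: ẑ×o_n = [-0.1108, -0.9013, 0.0000], ω = ẑ
J2: z=[-0.8192, -0.5736, 0.0000] o=[-0.3040, 0.4342, 0.3000] → [0.1746, -0.2493, -0.0777, -0.8192, -0.5736, 0.0000]
J3: z=[-0.5589, 0.7982, 0.2250] o=[-0.3969, 0.5668, -0.4015] → [0.4196, 0.1085, 0.6575, -0.5589, 0.7982, 0.2250]
J4: z=[0.2569, 0.4246, -0.8682] o=[-0.1367, 0.7079, -0.2556] → [-0.4117, 0.5993, 0.1712, 0.2569, 0.4246, -0.8682]
J5: z=[0.2569, 0.4246, -0.8682] o=[-0.7765, 1.0055, -0.4491] → [-0.5879, -0.0059, -0.1769, 0.2569, 0.4246, -0.8682]
J6: z=[0.8225, -0.5677, -0.0342] o=[-1.0454, 0.6317, -0.7115] → [-0.4193, -0.5866, -0.3467, 0.8225, -0.5677, -0.0342]
q̇ = J⁺·V = [0.3600, 0.1520, 0.5990, 0.0240, 0.2080, 0.4570]

0.3600 0.1520 0.5990 0.0240 0.2080 0.4570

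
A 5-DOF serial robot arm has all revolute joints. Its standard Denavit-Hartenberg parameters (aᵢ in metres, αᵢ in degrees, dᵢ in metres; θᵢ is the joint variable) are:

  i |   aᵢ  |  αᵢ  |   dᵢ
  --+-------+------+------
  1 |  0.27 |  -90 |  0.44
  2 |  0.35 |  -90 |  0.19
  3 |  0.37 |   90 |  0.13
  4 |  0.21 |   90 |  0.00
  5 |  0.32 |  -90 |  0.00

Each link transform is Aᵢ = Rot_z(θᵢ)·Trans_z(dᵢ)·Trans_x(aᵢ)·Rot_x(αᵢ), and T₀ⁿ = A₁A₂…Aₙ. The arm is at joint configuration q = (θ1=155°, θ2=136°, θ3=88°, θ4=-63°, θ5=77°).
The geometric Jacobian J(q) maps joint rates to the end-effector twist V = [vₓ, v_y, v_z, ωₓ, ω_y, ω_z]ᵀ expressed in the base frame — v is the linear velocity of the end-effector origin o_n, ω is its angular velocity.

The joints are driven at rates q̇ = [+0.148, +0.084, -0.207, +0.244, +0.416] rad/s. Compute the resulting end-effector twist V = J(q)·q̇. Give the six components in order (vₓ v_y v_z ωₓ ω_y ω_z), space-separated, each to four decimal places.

0.1606 -0.1266 0.0487 -0.2943 -0.3736 -0.2972

o_n = [0.2471, 0.2123, -0.1189]
J₁: ẑ×o_n = [-0.2123, 0.2471, 0.0000], ω = ẑ
J2: z=[-0.4226, -0.9063, 0.0000] o=[-0.2447, 0.1141, 0.4400] → [0.5065, -0.2362, 0.4042, -0.4226, -0.9063, 0.0000]
J3: z=[0.6296, -0.2936, 0.7193] o=[-0.0968, -0.1645, 0.1969] → [-0.1784, 0.4462, 0.3382, 0.6296, -0.2936, 0.7193]
J4: z=[0.6368, -0.3355, -0.6942] o=[0.1497, 0.1285, 0.2814] → [0.1924, 0.1873, 0.0860, 0.6368, -0.3355, -0.6942]
J5: z=[-0.6824, -0.6643, -0.3050] o=[0.0744, 0.2688, 0.1445] → [0.1577, -0.2324, 0.1533, -0.6824, -0.6643, -0.3050]
V = J·q̇ = [0.1606, -0.1266, 0.0487, -0.2943, -0.3736, -0.2972]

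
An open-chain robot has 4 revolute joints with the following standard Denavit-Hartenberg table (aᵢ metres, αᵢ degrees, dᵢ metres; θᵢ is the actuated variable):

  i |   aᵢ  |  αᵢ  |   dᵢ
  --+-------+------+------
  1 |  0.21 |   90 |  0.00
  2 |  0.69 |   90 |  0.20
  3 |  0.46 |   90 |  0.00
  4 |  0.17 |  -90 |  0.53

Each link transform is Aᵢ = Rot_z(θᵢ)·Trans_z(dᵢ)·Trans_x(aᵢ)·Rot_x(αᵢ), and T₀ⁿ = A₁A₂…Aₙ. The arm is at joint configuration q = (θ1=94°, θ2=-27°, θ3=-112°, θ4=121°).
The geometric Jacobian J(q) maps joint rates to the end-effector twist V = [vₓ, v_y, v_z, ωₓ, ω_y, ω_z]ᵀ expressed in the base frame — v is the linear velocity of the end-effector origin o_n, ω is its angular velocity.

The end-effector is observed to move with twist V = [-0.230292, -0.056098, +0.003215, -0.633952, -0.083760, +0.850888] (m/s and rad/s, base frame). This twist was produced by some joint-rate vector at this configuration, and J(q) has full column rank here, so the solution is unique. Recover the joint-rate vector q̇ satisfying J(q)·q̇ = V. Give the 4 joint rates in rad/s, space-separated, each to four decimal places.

0.9240 -0.6390 0.0830 0.0020

o_n = [0.0394, 0.1997, -0.1567]
J₁: ẑ×o_n = [-0.1997, 0.0394, 0.0000], ω = ẑ
J2: z=[0.9976, 0.0698, 0.0000] o=[-0.0146, 0.2095, 0.0000] → [-0.0109, 0.1563, -0.0135, 0.9976, 0.0698, 0.0000]
J3: z=[0.0317, -0.4529, -0.8910] o=[0.1420, 0.8367, -0.3133] → [-0.6385, 0.0865, -0.0666, 0.0317, -0.4529, -0.8910]
J4: z=[0.4313, -0.7980, 0.4209] o=[-0.2728, 0.6538, -0.2350] → [0.1286, 0.0976, 0.0532, 0.4313, -0.7980, 0.4209]
q̇ = J⁺·V = [0.9240, -0.6390, 0.0830, 0.0020]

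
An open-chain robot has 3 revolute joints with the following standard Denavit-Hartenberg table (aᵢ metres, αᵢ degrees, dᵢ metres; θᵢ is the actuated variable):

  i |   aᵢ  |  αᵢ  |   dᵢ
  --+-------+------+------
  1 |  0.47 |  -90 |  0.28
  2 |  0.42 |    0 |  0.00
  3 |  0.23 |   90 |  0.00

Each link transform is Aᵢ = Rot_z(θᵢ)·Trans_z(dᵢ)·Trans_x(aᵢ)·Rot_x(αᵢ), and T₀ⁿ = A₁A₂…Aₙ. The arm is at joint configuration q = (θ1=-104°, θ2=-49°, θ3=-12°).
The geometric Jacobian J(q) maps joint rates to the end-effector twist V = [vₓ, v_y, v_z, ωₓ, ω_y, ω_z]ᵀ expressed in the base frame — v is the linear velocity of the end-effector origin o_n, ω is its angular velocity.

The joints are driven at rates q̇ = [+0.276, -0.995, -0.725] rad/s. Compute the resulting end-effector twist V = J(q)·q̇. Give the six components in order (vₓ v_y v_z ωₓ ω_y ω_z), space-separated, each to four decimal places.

0.3895 0.5845 0.4660 -1.6689 0.4161 0.2760

o_n = [-0.2073, -0.8316, 0.7981]
J₁: ẑ×o_n = [0.8316, -0.2073, 0.0000], ω = ẑ
J2: z=[0.9703, -0.2419, 0.0000] o=[-0.1137, -0.4560, 0.2800] → [-0.1253, -0.5027, -0.3871, 0.9703, -0.2419, 0.0000]
J3: z=[0.9703, -0.2419, 0.0000] o=[-0.1804, -0.7234, 0.5970] → [-0.0487, -0.1952, -0.1115, 0.9703, -0.2419, 0.0000]
V = J·q̇ = [0.3895, 0.5845, 0.4660, -1.6689, 0.4161, 0.2760]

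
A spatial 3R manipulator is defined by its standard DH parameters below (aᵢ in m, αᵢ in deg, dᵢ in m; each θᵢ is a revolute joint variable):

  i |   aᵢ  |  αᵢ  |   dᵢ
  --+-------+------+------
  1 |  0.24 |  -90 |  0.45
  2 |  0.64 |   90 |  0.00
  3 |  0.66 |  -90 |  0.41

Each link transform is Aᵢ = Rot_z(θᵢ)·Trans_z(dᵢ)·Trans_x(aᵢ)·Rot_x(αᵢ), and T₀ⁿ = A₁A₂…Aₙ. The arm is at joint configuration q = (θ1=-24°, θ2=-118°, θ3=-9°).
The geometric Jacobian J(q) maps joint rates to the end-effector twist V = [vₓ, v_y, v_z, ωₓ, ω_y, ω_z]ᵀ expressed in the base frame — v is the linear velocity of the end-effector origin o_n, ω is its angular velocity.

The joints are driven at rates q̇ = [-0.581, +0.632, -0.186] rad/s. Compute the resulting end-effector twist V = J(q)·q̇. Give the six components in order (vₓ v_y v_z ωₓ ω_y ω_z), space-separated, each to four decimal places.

o_n = [-0.7075, 0.2020, 1.3982]
J₁: ẑ×o_n = [-0.2020, -0.7075, 0.0000], ω = ẑ
J2: z=[0.4067, 0.9135, 0.0000] o=[0.2193, -0.0976, 0.4500] → [0.8662, -0.3857, 0.9685, 0.4067, 0.9135, 0.0000]
J3: z=[-0.8066, 0.3591, -0.4695] o=[-0.0552, 0.0246, 1.0151] → [0.2209, 0.6152, 0.0912, -0.8066, 0.3591, -0.4695]
V = J·q̇ = [0.6237, 0.0529, 0.5951, 0.4071, 0.5106, -0.4937]

0.6237 0.0529 0.5951 0.4071 0.5106 -0.4937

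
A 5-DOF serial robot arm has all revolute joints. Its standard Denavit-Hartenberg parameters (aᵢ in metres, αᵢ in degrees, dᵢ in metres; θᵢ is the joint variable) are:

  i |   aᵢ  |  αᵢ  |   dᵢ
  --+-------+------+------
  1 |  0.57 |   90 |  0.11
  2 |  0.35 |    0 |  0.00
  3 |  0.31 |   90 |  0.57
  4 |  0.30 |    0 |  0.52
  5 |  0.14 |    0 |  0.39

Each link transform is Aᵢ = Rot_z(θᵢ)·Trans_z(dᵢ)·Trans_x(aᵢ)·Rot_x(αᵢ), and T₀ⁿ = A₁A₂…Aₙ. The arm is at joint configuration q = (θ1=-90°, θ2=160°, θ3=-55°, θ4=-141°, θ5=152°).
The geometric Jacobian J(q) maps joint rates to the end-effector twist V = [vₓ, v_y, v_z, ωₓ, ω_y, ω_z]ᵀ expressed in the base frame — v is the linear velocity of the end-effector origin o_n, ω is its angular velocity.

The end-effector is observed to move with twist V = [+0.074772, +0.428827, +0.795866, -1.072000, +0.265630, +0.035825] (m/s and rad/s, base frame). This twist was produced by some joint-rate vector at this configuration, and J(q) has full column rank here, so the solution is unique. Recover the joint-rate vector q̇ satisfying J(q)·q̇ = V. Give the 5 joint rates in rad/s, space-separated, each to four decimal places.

o_n = [-0.4079, -1.0646, 0.6722]
J₁: ẑ×o_n = [1.0646, -0.4079, 0.0000], ω = ẑ
J2: z=[-1.0000, -0.0000, 0.0000] o=[0.0000, -0.5700, 0.1100] → [-0.0000, 0.5622, 0.4946, -1.0000, -0.0000, 0.0000]
J3: z=[-1.0000, -0.0000, 0.0000] o=[0.0000, -0.2411, 0.2297] → [0.0000, 0.4425, 0.8235, -1.0000, -0.0000, 0.0000]
J4: z=[0.0000, -0.9659, 0.2588] o=[-0.5700, -0.1609, 0.5291] → [0.0957, 0.0420, 0.1566, 0.0000, -0.9659, 0.2588]
J5: z=[0.0000, -0.9659, 0.2588] o=[-0.3812, -0.7235, 0.4385] → [-0.1374, -0.0069, -0.0258, 0.0000, -0.9659, 0.2588]
q̇ = J⁺·V = [0.1070, 0.1030, 0.9690, -0.3300, 0.0550]

0.1070 0.1030 0.9690 -0.3300 0.0550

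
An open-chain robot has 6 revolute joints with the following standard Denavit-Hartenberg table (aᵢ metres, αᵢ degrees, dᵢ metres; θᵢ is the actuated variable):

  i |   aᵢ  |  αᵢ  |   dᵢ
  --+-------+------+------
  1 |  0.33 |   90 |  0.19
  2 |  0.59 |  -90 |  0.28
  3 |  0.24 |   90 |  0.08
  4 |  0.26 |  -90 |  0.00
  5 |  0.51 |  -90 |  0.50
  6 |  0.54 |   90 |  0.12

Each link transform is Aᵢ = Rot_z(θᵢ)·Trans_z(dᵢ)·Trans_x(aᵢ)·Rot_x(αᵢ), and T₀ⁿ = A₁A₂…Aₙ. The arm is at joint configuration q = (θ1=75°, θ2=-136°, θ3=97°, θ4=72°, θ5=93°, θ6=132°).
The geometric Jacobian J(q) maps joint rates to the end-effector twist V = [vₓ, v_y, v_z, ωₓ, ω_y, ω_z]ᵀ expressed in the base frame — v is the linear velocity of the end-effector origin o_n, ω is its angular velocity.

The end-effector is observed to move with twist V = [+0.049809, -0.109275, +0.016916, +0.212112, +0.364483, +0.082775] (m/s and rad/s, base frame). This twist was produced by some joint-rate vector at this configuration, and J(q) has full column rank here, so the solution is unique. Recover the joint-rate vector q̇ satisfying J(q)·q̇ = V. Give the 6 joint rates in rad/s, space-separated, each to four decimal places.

o_n = [0.1565, 0.1524, -0.2760]
J₁: ẑ×o_n = [-0.1524, 0.1565, 0.0000], ω = ẑ
J2: z=[0.9659, -0.2588, 0.0000] o=[0.0854, 0.3188, 0.1900] → [0.1206, 0.4502, -0.1423, 0.9659, -0.2588, 0.0000]
J3: z=[0.1798, 0.6710, -0.7193] o=[0.2460, -0.1637, -0.2198] → [0.1897, 0.0745, 0.1169, 0.1798, 0.6710, -0.7193]
J4: z=[-0.3025, -0.6581, -0.6895] o=[0.0358, -0.0280, -0.2571] → [0.1369, -0.0890, 0.0249, -0.3025, -0.6581, -0.6895]
J5: z=[0.9458, -0.1175, -0.3028] o=[0.0050, 0.1654, -0.4282] → [-0.0218, -0.1897, 0.0056, 0.9458, -0.1175, -0.3028]
J6: z=[0.1023, -0.7771, 0.6210] o=[0.6351, 0.4219, -0.2108] → [0.2180, -0.2906, -0.3995, 0.1023, -0.7771, 0.6210]
q̇ = J⁺·V = [0.3680, -0.2410, 0.6040, -0.1480, 0.2850, 0.2150]

0.3680 -0.2410 0.6040 -0.1480 0.2850 0.2150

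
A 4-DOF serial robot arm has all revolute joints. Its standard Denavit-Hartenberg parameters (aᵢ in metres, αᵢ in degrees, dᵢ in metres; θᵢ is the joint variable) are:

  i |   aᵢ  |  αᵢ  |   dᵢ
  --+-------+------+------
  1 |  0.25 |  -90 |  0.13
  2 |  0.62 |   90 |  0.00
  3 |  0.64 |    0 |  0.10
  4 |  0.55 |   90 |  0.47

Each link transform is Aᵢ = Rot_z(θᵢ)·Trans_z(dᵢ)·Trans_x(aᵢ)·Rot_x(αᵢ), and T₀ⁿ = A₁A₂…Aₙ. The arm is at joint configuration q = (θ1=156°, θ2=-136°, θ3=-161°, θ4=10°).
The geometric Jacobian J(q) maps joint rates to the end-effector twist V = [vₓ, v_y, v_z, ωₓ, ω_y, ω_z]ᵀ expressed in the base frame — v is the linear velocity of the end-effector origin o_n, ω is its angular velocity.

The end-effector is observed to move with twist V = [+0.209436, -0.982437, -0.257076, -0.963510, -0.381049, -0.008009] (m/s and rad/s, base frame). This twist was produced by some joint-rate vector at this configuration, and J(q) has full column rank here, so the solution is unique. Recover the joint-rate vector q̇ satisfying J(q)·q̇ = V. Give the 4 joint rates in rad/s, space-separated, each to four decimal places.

o_n = [0.0202, 0.5110, -0.6039]
J₁: ẑ×o_n = [-0.5110, 0.0202, 0.0000], ω = ẑ
J2: z=[-0.4067, -0.9135, 0.0000] o=[-0.2284, 0.1017, 0.1300] → [0.6704, -0.2985, 0.0606, -0.4067, -0.9135, 0.0000]
J3: z=[0.6346, -0.2825, -0.7193] o=[0.1790, -0.0797, 0.5607] → [0.7539, 0.8533, 0.3300, 0.6346, -0.2825, -0.7193]
J4: z=[0.6346, -0.2825, -0.7193] o=[-0.0704, 0.2594, 0.0684] → [0.3709, 0.3614, 0.1852, 0.6346, -0.2825, -0.7193]
q̇ = J⁺·V = [-0.7590, 0.7400, -0.7500, -0.2940]

-0.7590 0.7400 -0.7500 -0.2940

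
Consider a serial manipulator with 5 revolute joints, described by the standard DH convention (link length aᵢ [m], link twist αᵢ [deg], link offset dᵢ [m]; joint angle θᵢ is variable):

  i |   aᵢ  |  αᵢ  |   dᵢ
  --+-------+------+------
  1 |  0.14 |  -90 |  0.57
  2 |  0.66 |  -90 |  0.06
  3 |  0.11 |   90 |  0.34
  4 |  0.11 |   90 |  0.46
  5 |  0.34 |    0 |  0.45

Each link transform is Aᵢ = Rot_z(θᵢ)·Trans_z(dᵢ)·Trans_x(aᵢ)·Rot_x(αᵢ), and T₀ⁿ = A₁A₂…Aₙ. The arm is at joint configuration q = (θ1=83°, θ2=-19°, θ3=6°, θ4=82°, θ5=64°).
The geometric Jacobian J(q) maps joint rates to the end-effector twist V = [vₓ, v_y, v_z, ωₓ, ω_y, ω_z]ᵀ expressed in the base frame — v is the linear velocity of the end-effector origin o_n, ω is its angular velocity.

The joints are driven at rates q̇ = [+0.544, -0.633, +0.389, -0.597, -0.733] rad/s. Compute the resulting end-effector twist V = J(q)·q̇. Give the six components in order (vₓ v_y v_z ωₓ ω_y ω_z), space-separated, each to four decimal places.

o_n = [-0.5626, 1.6508, 0.4977]
J₁: ẑ×o_n = [-1.6508, -0.5626, 0.0000], ω = ẑ
J2: z=[-0.9925, 0.1219, 0.0000] o=[0.0171, 0.1390, 0.5700] → [-0.0088, -0.0718, -1.4299, -0.9925, 0.1219, 0.0000]
J3: z=[0.0397, 0.3231, -0.9455] o=[0.0336, 0.7657, 0.7849] → [0.7441, 0.5750, 0.2278, 0.0397, 0.3231, -0.9455]
J4: z=[-0.9751, 0.2193, 0.0340] o=[0.0711, 0.9768, 0.4990] → [-0.0232, -0.0229, -0.5182, -0.9751, 0.2193, 0.0340]
J5: z=[0.2107, 0.8667, 0.4522] o=[-0.3698, 1.1270, 0.4166] → [-0.1666, -0.1043, 0.2774, 0.2107, 0.8667, 0.4522]
V = J·q̇ = [-0.4670, 0.0531, 1.0997, 1.0714, -0.7176, -0.1756]

-0.4670 0.0531 1.0997 1.0714 -0.7176 -0.1756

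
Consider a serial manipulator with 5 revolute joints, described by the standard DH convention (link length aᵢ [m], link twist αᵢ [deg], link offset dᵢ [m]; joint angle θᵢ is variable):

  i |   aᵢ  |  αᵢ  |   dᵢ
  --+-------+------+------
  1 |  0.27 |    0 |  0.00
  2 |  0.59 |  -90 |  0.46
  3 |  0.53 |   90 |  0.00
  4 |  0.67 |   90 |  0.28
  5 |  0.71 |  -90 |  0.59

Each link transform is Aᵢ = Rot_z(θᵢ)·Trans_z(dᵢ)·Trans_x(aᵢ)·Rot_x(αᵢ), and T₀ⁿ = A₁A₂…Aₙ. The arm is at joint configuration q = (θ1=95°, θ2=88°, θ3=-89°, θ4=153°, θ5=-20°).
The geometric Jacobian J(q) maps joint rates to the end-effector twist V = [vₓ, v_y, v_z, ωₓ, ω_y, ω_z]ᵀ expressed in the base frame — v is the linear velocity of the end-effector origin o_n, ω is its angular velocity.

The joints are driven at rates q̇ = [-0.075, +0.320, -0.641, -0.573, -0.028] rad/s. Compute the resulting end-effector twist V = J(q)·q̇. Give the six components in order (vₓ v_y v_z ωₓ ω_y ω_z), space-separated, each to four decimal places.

0.0503 -0.6575 0.6265 -0.6068 0.6351 0.2223

o_n = [-0.5095, -0.8908, 0.0671]
J₁: ẑ×o_n = [0.8908, -0.5095, 0.0000], ω = ẑ
J2: z=[0.0000, 0.0000, 1.0000] o=[-0.0235, 0.2690, 0.0000] → [1.1598, -0.4859, 0.0000, 0.0000, 0.0000, 1.0000]
J3: z=[0.0523, -0.9986, 0.0000] o=[-0.6127, 0.2381, 0.4600] → [0.3923, 0.0206, 0.0440, 0.0523, -0.9986, 0.0000]
J4: z=[0.9985, 0.0523, 0.0175] o=[-0.6220, 0.2376, 0.9899] → [-0.0286, 0.9234, -1.1326, 0.9985, 0.0523, 0.0175]
J5: z=[0.0387, -0.8902, 0.4539] o=[-0.3161, -0.0509, 0.3979] → [0.6757, -0.0750, -0.2047, 0.0387, -0.8902, 0.4539]
V = J·q̇ = [0.0503, -0.6575, 0.6265, -0.6068, 0.6351, 0.2223]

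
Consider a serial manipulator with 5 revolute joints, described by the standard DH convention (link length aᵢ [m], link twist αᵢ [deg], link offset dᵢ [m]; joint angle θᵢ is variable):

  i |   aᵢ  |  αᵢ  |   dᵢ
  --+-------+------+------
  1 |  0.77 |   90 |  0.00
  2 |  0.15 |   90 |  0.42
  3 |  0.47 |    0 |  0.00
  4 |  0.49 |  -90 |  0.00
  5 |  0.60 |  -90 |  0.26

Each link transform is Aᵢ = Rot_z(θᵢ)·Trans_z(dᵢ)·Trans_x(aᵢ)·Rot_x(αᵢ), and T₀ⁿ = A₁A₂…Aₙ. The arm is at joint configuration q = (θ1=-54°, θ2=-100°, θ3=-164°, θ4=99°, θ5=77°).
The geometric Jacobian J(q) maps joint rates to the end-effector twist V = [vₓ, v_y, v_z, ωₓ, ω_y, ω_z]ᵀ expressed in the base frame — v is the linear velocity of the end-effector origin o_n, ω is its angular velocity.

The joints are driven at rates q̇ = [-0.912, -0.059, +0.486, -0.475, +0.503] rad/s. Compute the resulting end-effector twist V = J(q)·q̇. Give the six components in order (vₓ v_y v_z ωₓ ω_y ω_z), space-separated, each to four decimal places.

-0.8862 -0.9042 0.0117 -0.1771 -0.0175 -1.3590

o_n = [0.9052, -0.9633, -0.2965]
J₁: ẑ×o_n = [0.9633, 0.9052, -0.0000], ω = ẑ
J2: z=[-0.8090, -0.5878, 0.0000] o=[0.4526, -0.6229, 0.0000] → [0.1743, -0.2399, 0.5414, -0.8090, -0.5878, 0.0000]
J3: z=[-0.5789, 0.7967, 0.1736] o=[0.0975, -0.8487, -0.1477] → [-0.0986, 0.0541, -0.5772, -0.5789, 0.7967, 0.1736]
J4: z=[-0.5789, 0.7967, 0.1736] o=[0.2484, -0.8361, 0.2972] → [-0.4509, -0.2296, -0.4496, -0.5789, 0.7967, 0.1736]
J5: z=[-0.4344, -0.1211, -0.8925] o=[0.5866, -0.5459, 0.0933] → [-0.3253, -0.4537, 0.2199, -0.4344, -0.1211, -0.8925]
V = J·q̇ = [-0.8862, -0.9042, 0.0117, -0.1771, -0.0175, -1.3590]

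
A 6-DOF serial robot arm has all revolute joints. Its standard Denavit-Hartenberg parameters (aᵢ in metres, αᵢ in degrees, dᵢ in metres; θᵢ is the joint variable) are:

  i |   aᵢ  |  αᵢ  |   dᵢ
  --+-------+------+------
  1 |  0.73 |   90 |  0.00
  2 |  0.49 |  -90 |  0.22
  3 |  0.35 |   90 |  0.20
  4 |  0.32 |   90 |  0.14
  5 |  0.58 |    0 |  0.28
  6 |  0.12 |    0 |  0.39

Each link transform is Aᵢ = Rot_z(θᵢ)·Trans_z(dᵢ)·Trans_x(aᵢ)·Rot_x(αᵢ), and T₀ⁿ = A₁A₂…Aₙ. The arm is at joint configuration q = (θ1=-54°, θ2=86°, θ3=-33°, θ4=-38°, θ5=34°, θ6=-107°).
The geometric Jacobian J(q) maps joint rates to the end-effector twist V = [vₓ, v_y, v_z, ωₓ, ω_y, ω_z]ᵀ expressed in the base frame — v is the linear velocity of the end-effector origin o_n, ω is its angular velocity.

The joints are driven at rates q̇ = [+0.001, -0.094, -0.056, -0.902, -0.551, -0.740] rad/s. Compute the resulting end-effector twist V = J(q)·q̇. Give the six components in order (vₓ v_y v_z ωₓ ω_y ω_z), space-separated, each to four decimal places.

0.7581 0.2215 -0.7337 -0.1784 0.9559 1.2231

o_n = [0.2781, -1.8082, 0.7389]
J₁: ẑ×o_n = [1.8082, 0.2781, -0.0000], ω = ẑ
J2: z=[-0.8090, -0.5878, 0.0000] o=[0.4291, -0.5906, 0.0000] → [-0.4343, 0.5978, 0.8963, -0.8090, -0.5878, 0.0000]
J3: z=[-0.5864, 0.8070, 0.0698] o=[0.2712, -0.7475, 0.4888] → [0.2758, 0.1471, 0.6164, -0.5864, 0.8070, 0.0698]
J4: z=[-0.7008, -0.4622, -0.5433] o=[0.0117, -0.7147, 0.7956] → [-0.5679, -0.1844, 0.8895, -0.7008, -0.4622, -0.5433]
J5: z=[0.7122, -0.4097, -0.5700] o=[-0.0733, -1.0311, 0.9167] → [-0.3701, -0.0737, -0.4095, 0.7122, -0.4097, -0.5700]
J6: z=[0.7122, -0.4097, -0.5700] o=[-0.0815, -1.6739, 0.8773] → [-0.0199, -0.1065, 0.0517, 0.7122, -0.4097, -0.5700]
V = J·q̇ = [0.7581, 0.2215, -0.7337, -0.1784, 0.9559, 1.2231]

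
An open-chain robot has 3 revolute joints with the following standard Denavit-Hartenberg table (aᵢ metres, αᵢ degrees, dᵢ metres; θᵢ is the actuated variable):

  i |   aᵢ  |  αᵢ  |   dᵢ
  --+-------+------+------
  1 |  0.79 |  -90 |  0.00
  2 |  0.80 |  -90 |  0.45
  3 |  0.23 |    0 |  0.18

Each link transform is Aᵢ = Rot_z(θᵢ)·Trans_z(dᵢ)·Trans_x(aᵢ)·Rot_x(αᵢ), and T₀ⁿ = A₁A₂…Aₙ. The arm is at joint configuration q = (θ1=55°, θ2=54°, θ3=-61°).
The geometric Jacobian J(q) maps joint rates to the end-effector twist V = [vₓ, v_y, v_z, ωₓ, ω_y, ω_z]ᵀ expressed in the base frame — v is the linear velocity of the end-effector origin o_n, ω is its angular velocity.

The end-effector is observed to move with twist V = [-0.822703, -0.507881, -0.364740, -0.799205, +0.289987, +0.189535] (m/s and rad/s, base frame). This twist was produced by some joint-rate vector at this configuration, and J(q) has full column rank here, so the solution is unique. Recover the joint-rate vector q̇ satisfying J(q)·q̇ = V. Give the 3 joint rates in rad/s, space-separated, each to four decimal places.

0.3500 0.8210 0.2730

o_n = [0.1435, 1.3402, -0.8432]
J₁: ẑ×o_n = [-1.3402, 0.1435, 0.0000], ω = ẑ
J2: z=[-0.8192, 0.5736, 0.0000] o=[0.4531, 0.6471, 0.0000] → [-0.4837, -0.6907, -0.3901, -0.8192, 0.5736, 0.0000]
J3: z=[-0.4640, -0.6627, -0.5878] o=[0.3542, 1.2904, -0.6472] → [0.1592, 0.0329, -0.1627, -0.4640, -0.6627, -0.5878]
q̇ = J⁺·V = [0.3500, 0.8210, 0.2730]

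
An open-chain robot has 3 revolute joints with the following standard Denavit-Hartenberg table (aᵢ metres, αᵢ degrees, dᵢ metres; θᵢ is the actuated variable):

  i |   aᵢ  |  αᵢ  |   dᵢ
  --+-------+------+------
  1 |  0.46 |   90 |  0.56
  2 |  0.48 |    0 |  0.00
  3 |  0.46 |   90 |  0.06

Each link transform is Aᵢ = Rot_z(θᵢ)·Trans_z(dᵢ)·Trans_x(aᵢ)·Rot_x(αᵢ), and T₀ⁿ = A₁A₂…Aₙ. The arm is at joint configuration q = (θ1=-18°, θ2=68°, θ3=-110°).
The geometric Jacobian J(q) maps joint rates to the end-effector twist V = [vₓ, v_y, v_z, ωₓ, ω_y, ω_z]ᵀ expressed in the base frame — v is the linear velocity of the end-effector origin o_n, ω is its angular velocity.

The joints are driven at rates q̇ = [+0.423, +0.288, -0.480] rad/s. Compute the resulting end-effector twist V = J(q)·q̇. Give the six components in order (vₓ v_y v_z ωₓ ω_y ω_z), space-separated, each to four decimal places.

-0.0257 0.4449 -0.0138 0.0593 0.1826 0.4230

o_n = [0.9151, -0.3604, 0.6972]
J₁: ẑ×o_n = [0.3604, 0.9151, -0.0000], ω = ẑ
J2: z=[-0.3090, -0.9511, 0.0000] o=[0.4375, -0.1421, 0.5600] → [-0.1305, 0.0424, 0.5217, -0.3090, -0.9511, 0.0000]
J3: z=[-0.3090, -0.9511, 0.0000] o=[0.6085, -0.1977, 1.0050] → [0.2927, -0.0951, 0.3418, -0.3090, -0.9511, 0.0000]
V = J·q̇ = [-0.0257, 0.4449, -0.0138, 0.0593, 0.1826, 0.4230]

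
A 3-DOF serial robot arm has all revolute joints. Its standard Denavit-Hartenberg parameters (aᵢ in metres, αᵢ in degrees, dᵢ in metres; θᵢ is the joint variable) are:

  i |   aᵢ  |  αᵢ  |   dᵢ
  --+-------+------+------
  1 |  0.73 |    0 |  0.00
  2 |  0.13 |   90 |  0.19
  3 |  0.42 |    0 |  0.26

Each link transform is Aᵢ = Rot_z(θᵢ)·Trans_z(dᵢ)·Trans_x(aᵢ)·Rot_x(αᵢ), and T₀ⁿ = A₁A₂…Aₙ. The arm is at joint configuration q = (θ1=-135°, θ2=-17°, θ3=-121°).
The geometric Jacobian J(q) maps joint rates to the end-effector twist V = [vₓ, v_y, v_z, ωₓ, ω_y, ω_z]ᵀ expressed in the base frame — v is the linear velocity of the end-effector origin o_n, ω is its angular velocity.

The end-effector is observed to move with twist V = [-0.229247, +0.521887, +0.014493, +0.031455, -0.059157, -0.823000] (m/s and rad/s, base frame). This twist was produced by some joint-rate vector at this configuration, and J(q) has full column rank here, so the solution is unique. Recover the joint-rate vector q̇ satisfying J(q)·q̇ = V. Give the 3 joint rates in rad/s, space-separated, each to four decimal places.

-0.9160 0.0930 -0.0670

o_n = [-0.5620, -0.2461, -0.1700]
J₁: ẑ×o_n = [0.2461, -0.5620, 0.0000], ω = ẑ
J2: z=[0.0000, 0.0000, 1.0000] o=[-0.5162, -0.5162, 0.0000] → [-0.2701, -0.0459, 0.0000, 0.0000, 0.0000, 1.0000]
J3: z=[-0.4695, 0.8829, 0.0000] o=[-0.6310, -0.5772, 0.1900] → [-0.3179, -0.1690, -0.2163, -0.4695, 0.8829, 0.0000]
q̇ = J⁺·V = [-0.9160, 0.0930, -0.0670]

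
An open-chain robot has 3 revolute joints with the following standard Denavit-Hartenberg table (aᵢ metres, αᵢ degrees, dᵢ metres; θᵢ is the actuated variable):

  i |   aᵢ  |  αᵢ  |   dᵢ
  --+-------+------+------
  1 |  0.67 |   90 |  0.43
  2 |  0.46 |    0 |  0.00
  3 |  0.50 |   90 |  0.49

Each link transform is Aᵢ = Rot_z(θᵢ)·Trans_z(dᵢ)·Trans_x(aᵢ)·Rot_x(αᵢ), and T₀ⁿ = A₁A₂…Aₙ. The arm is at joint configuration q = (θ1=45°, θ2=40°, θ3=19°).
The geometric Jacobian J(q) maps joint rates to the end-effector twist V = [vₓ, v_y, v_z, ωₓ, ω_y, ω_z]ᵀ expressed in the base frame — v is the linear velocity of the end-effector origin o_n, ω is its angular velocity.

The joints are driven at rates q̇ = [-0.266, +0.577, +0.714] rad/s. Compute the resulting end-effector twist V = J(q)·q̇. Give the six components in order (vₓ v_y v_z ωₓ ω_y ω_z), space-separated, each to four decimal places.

-0.3633 -0.8448 0.5358 0.9129 -0.9129 -0.2660

o_n = [1.2515, 0.5585, 1.1543]
J₁: ẑ×o_n = [-0.5585, 1.2515, 0.0000], ω = ẑ
J2: z=[0.7071, -0.7071, 0.0000] o=[0.4738, 0.4738, 0.4300] → [-0.5121, -0.5121, 0.6099, 0.7071, -0.7071, 0.0000]
J3: z=[0.7071, -0.7071, 0.0000] o=[0.7229, 0.7229, 0.7257] → [-0.3031, -0.3031, 0.2575, 0.7071, -0.7071, 0.0000]
V = J·q̇ = [-0.3633, -0.8448, 0.5358, 0.9129, -0.9129, -0.2660]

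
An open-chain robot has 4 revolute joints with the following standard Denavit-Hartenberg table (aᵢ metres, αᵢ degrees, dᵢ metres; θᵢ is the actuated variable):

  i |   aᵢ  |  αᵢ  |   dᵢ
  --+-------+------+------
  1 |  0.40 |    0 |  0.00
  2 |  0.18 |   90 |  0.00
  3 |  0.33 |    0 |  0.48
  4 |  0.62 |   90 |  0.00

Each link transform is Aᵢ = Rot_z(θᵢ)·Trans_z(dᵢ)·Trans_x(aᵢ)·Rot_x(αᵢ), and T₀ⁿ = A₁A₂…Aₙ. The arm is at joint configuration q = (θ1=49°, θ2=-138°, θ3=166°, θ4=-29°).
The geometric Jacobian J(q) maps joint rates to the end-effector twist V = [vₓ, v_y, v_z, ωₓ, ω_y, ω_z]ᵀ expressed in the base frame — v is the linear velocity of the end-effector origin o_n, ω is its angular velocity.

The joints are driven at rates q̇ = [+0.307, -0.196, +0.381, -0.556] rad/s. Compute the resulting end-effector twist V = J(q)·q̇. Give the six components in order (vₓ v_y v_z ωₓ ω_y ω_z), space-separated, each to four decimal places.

-0.1569 -0.0174 -0.0426 0.1750 0.0031 0.1110

o_n = [-0.2279, 0.8871, 0.5027]
J₁: ẑ×o_n = [-0.8871, -0.2279, 0.0000], ω = ẑ
J2: z=[0.0000, 0.0000, 1.0000] o=[0.2624, 0.3019, 0.0000] → [-0.5852, -0.4903, 0.0000, 0.0000, 0.0000, 1.0000]
J3: z=[-0.9998, -0.0175, 0.0000] o=[0.2656, 0.1219, 0.0000] → [-0.0088, 0.5026, -0.7736, -0.9998, -0.0175, 0.0000]
J4: z=[-0.9998, -0.0175, 0.0000] o=[-0.2200, 0.4337, 0.0798] → [-0.0074, 0.4228, -0.4534, -0.9998, -0.0175, 0.0000]
V = J·q̇ = [-0.1569, -0.0174, -0.0426, 0.1750, 0.0031, 0.1110]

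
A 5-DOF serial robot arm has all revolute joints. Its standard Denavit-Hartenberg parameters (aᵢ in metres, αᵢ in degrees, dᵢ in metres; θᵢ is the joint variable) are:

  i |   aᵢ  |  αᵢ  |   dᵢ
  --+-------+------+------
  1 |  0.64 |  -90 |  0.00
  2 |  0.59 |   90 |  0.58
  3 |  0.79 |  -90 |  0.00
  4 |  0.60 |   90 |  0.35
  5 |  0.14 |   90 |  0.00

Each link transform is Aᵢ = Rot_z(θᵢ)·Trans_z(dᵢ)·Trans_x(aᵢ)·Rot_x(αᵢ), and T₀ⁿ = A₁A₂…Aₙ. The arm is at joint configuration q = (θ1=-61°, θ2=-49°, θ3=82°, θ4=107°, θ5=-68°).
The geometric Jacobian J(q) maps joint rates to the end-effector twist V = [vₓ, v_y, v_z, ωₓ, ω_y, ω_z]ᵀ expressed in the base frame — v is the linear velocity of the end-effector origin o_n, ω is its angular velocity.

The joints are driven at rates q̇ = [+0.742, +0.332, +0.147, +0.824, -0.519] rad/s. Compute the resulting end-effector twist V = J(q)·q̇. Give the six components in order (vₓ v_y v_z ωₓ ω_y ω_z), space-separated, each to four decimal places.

-0.1013 1.2817 -0.2110 -0.4300 0.6833 0.2700

o_n = [1.7365, -0.6491, -0.0657]
J₁: ẑ×o_n = [0.6491, 1.7365, -0.0000], ω = ẑ
J2: z=[0.8746, 0.4848, 0.0000] o=[0.3103, -0.5598, 0.0000] → [-0.0318, 0.0574, -0.7696, 0.8746, 0.4848, 0.0000]
J3: z=[-0.3659, 0.6601, 0.6561] o=[1.0052, -0.6171, 0.4453] → [-0.3163, 0.2928, -0.4710, -0.3659, 0.6601, 0.6561]
J4: z=[-0.1932, 0.6357, -0.7474] o=[1.7244, -0.3009, 0.5283] → [-0.6378, -0.1238, 0.0596, -0.1932, 0.6357, -0.7474]
J5: z=[0.9776, 0.1898, -0.0914] o=[1.7070, -0.5274, -0.1282] → [0.0007, -0.0638, -0.1246, 0.9776, 0.1898, -0.0914]
V = J·q̇ = [-0.1013, 1.2817, -0.2110, -0.4300, 0.6833, 0.2700]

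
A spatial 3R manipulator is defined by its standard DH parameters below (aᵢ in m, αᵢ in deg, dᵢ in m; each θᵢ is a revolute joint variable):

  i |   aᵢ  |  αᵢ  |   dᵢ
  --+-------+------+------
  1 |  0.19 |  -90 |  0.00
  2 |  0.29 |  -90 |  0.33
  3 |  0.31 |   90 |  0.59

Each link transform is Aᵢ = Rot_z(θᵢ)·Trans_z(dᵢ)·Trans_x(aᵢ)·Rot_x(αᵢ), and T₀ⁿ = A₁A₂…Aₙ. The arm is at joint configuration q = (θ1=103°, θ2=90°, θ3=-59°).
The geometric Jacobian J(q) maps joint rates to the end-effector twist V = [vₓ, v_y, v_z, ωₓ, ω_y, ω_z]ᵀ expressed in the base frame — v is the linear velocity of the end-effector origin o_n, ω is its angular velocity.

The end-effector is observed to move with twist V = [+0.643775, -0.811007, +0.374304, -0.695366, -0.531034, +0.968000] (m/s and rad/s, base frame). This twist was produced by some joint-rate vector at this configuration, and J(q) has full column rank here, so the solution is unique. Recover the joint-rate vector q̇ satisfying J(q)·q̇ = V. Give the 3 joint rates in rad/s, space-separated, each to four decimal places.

o_n = [-0.4905, -0.5238, -0.4497]
J₁: ẑ×o_n = [0.5238, -0.4905, 0.0000], ω = ẑ
J2: z=[-0.9744, -0.2250, 0.0000] o=[-0.0427, 0.1851, 0.0000] → [0.1012, -0.4381, 0.5900, -0.9744, -0.2250, 0.0000]
J3: z=[0.2250, -0.9744, -0.0000] o=[-0.3643, 0.1109, -0.2900] → [0.1556, 0.0359, -0.2657, 0.2250, -0.9744, -0.0000]
q̇ = J⁺·V = [0.9680, 0.7970, 0.3610]

0.9680 0.7970 0.3610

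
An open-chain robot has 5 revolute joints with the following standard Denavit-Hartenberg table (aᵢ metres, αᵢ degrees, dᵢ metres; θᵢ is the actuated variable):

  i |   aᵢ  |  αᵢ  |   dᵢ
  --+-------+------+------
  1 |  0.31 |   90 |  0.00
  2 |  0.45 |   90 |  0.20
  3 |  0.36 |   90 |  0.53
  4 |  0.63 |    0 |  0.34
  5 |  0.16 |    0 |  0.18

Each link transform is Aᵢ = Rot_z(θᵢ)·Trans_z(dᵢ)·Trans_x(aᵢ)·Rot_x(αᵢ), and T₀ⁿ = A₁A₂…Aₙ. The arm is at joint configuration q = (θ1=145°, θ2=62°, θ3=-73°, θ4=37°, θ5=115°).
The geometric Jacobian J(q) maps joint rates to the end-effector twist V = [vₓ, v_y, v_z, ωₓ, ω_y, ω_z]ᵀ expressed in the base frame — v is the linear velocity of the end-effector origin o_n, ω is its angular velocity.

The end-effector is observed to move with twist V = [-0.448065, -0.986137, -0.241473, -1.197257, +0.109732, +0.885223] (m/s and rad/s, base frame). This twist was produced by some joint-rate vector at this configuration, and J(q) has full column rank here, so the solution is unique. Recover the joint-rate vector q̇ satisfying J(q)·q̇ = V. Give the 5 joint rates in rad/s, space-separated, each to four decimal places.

o_n = [-1.3972, 0.1942, -0.3175]
J₁: ẑ×o_n = [-0.1942, -1.3972, 0.0000], ω = ẑ
J2: z=[0.5736, 0.8192, 0.0000] o=[-0.2539, 0.1778, 0.0000] → [-0.2601, 0.1821, 0.9459, 0.5736, 0.8192, 0.0000]
J3: z=[-0.7233, 0.5064, -0.4695] o=[-0.3123, 0.4628, 0.3973] → [-0.4881, -0.0076, 0.7438, -0.7233, 0.5064, -0.4695]
J4: z=[0.2001, -0.4970, -0.8444] o=[-0.9336, 0.4776, 0.2414] → [0.0385, 0.5033, -0.2872, 0.2001, -0.4970, -0.8444]
J5: z=[0.2001, -0.4970, -0.8444] o=[-1.4723, 0.1461, -0.0938] → [0.1518, -0.0186, 0.0469, 0.2001, -0.4970, -0.8444]
q̇ = J⁺·V = [0.6690, -0.8050, 0.8200, 0.1690, -0.8810]

0.6690 -0.8050 0.8200 0.1690 -0.8810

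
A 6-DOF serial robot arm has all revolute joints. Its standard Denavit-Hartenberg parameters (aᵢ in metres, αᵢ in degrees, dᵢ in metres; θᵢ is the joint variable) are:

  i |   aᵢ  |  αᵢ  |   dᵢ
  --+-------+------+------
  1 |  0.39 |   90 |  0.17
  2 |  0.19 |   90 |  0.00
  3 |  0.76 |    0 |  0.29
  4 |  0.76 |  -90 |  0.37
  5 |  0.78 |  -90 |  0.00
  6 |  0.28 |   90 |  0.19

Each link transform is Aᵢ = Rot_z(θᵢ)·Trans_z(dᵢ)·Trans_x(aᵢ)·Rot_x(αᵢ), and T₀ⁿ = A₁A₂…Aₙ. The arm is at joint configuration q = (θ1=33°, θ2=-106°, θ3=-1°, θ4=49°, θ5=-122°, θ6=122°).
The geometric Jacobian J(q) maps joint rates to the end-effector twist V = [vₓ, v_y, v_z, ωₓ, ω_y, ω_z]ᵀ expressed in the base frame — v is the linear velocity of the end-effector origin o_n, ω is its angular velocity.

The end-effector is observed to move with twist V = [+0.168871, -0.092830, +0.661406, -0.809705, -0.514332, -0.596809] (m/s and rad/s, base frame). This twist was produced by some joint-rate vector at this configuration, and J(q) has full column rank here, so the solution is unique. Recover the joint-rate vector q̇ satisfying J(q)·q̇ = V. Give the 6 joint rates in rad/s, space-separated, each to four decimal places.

o_n = [-0.9255, -0.9154, -0.9326]
J₁: ẑ×o_n = [0.9154, -0.9255, 0.0000], ω = ẑ
J2: z=[0.5446, -0.8387, 0.0000] o=[0.3271, 0.2124, 0.1700] → [0.9247, 0.6005, -1.6647, 0.5446, -0.8387, 0.0000]
J3: z=[-0.8062, -0.5235, 0.2756] o=[0.2832, 0.1839, -0.0126] → [0.7846, -1.0748, 0.2534, -0.8062, -0.5235, 0.2756]
J4: z=[-0.8062, -0.5235, 0.2756] o=[-0.1335, -0.0709, -0.6632] → [0.3738, -0.4355, 0.2662, -0.8062, -0.5235, 0.2756]
J5: z=[0.5362, -0.4496, 0.7144] o=[-0.2418, -0.8146, -1.0500] → [0.0192, -0.5514, -0.3614, 0.5362, -0.4496, 0.7144]
J6: z=[-0.2151, -0.8912, -0.3994] o=[-0.8784, -0.8618, -0.6018] → [0.2734, -0.0524, -0.0304, -0.2151, -0.8912, -0.3994]
q̇ = J⁺·V = [0.0990, -0.2660, -0.0270, 0.2480, -0.5220, 0.9610]

0.0990 -0.2660 -0.0270 0.2480 -0.5220 0.9610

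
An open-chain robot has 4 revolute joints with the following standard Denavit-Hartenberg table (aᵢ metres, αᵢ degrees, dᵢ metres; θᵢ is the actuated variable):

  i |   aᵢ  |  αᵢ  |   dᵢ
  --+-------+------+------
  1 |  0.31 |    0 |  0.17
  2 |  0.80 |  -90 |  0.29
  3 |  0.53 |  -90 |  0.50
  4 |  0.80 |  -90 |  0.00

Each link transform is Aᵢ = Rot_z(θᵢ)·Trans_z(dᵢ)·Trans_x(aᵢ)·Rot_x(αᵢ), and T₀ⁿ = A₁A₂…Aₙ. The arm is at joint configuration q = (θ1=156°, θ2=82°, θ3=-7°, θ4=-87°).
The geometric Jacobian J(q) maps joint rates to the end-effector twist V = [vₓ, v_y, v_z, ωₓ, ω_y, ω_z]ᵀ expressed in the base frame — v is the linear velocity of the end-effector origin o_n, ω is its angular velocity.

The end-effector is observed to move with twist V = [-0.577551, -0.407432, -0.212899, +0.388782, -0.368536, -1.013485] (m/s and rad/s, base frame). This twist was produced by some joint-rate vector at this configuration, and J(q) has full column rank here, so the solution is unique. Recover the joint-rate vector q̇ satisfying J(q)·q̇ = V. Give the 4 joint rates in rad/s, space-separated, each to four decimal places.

-0.8720 0.7260 0.5250 0.8740

o_n = [0.0936, -1.7220, 0.5297]
J₁: ẑ×o_n = [1.7220, 0.0936, -0.0000], ω = ẑ
J2: z=[0.0000, 0.0000, 1.0000] o=[-0.2832, 0.1261, 0.1700] → [1.8481, 0.3768, -0.0000, 0.0000, 0.0000, 1.0000]
J3: z=[0.8480, -0.5299, 0.0000] o=[-0.7071, -0.5524, 0.4600] → [-0.0369, -0.0591, -0.5676, 0.8480, -0.5299, 0.0000]
J4: z=[-0.0646, -0.1034, -0.9925] o=[-0.5619, -1.2634, 0.5246] → [-0.4557, -0.6503, 0.0974, -0.0646, -0.1034, -0.9925]
q̇ = J⁺·V = [-0.8720, 0.7260, 0.5250, 0.8740]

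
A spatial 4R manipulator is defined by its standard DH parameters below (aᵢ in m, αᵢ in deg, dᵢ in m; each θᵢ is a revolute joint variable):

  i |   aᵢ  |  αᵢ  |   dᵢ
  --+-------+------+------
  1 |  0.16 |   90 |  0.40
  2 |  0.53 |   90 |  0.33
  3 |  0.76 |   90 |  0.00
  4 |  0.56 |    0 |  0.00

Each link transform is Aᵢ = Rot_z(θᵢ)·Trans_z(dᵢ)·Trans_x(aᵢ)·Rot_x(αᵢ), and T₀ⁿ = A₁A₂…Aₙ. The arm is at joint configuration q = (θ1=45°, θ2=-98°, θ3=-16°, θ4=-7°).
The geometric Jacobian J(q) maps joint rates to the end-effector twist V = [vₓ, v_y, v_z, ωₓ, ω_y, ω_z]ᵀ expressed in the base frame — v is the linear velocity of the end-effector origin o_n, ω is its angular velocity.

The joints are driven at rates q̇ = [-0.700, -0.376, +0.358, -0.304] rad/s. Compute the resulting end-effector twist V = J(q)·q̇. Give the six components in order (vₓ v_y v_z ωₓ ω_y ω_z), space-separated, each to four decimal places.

o_n = [-0.0388, 0.0074, -1.3869]
J₁: ẑ×o_n = [-0.0074, -0.0388, 0.0000], ω = ẑ
J2: z=[0.7071, -0.7071, 0.0000] o=[0.1131, 0.1131, 0.4000] → [1.2635, 1.2635, -0.1822, 0.7071, -0.7071, 0.0000]
J3: z=[-0.7002, -0.7002, 0.1392] o=[0.2943, -0.1724, -0.1248] → [0.8587, -0.9301, -0.3592, -0.7002, -0.7002, 0.1392]
J4: z=[-0.6526, 0.7068, 0.2730] o=[0.0743, -0.0961, -0.8483] → [-0.4090, -0.3824, 0.0124, -0.6526, 0.7068, 0.2730]
V = J·q̇ = [-0.0382, -0.6646, -0.0638, -0.3182, -0.1997, -0.7332]

-0.0382 -0.6646 -0.0638 -0.3182 -0.1997 -0.7332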